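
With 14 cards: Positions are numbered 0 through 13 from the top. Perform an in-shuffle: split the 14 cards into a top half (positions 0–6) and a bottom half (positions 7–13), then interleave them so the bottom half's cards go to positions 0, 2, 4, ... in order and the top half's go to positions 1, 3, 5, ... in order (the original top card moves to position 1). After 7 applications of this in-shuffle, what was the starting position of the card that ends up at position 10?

Work backwards from position 10, undoing one in-shuffle at a time:
10 ← 12 ← 13 ← 6 ← 10 ← 12 ← 13 ← 6
So the card now at position 10 started at position 6.

6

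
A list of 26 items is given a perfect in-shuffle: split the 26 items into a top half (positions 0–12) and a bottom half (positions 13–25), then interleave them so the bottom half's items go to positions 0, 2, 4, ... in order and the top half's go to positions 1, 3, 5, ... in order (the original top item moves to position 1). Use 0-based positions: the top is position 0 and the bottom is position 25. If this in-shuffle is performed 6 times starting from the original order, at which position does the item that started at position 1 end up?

Track the item's position through each in-shuffle:
1 → 3 → 7 → 15 → 4 → 9 → 19

19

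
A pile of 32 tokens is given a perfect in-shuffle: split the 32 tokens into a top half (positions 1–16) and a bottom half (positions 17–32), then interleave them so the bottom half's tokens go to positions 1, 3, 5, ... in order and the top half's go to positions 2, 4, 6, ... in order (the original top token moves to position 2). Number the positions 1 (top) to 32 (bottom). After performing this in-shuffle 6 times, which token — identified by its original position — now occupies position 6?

30

Work backwards from position 6, undoing one in-shuffle at a time:
6 ← 3 ← 18 ← 9 ← 21 ← 27 ← 30
So the token now at position 6 started at position 30.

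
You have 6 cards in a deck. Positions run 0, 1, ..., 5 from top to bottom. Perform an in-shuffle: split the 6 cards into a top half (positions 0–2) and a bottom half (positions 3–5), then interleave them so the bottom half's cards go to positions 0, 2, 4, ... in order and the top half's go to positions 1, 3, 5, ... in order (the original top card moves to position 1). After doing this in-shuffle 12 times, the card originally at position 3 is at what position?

Track the card's position through each in-shuffle:
3 → 0 → 1 → 3 → 0 → 1 → 3 → 0 → 1 → 3 → 0 → 1 → 3

3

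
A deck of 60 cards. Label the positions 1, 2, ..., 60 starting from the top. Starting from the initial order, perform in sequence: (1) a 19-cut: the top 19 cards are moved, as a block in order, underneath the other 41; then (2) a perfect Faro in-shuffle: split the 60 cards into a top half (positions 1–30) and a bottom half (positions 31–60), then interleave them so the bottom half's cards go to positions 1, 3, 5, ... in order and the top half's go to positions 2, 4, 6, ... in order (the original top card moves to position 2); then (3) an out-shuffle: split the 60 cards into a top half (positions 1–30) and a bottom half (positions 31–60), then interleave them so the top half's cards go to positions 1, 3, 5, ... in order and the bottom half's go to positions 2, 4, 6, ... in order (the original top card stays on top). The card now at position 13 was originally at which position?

53

Undo the operations in reverse order, starting from position 13:
  undo op 3 (out-shuffle, from top half): 13 ← 7
  undo op 2 (in-shuffle, from bottom half): 7 ← 34
  undo op 1 (cut 19): 34 ← 53
So the card at position 13 came from original position 53.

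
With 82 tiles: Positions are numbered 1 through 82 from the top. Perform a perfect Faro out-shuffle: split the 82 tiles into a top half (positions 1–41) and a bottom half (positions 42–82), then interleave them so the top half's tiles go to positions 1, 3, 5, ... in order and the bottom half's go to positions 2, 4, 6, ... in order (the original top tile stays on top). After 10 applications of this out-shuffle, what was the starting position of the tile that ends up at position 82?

Work backwards from position 82, undoing one out-shuffle at a time:
82 ← 82 ← 82 ← 82 ← 82 ← 82 ← 82 ← 82 ← 82 ← 82 ← 82
So the tile now at position 82 started at position 82.

82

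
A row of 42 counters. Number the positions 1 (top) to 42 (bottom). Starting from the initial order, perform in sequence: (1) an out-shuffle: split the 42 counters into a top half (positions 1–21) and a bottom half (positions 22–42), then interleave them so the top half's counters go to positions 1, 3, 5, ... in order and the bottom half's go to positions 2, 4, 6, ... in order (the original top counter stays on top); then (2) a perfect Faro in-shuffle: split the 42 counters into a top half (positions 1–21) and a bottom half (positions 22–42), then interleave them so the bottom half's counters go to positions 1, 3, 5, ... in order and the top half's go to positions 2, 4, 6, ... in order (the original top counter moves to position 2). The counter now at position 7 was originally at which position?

Undo the operations in reverse order, starting from position 7:
  undo op 2 (in-shuffle, from bottom half): 7 ← 25
  undo op 1 (out-shuffle, from top half): 25 ← 13
So the counter at position 7 came from original position 13.

13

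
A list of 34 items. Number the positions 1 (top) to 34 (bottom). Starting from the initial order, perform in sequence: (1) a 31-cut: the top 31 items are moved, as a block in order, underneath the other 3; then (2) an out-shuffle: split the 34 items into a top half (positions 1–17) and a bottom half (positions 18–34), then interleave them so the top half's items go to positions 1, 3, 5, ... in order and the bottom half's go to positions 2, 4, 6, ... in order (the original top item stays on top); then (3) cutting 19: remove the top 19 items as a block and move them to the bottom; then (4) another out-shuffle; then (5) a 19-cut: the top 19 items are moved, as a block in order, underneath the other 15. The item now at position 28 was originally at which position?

Undo the operations in reverse order, starting from position 28:
  undo op 5 (cut 19): 28 ← 13
  undo op 4 (out-shuffle, from top half): 13 ← 7
  undo op 3 (cut 19): 7 ← 26
  undo op 2 (out-shuffle, from bottom half): 26 ← 30
  undo op 1 (cut 31): 30 ← 27
So the item at position 28 came from original position 27.

27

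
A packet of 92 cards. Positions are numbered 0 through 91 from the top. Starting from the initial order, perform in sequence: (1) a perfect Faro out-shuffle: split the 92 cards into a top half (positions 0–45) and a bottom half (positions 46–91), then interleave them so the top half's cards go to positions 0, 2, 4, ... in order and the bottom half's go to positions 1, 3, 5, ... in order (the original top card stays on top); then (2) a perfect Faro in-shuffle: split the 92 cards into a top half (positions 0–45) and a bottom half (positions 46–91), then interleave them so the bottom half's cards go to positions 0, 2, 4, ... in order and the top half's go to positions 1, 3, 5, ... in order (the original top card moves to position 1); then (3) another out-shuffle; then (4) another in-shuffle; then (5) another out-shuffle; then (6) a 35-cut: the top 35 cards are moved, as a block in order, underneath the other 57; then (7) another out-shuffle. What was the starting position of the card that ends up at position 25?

43

Undo the operations in reverse order, starting from position 25:
  undo op 7 (out-shuffle, from bottom half): 25 ← 58
  undo op 6 (cut 35): 58 ← 1
  undo op 5 (out-shuffle, from bottom half): 1 ← 46
  undo op 4 (in-shuffle, from bottom half): 46 ← 69
  undo op 3 (out-shuffle, from bottom half): 69 ← 80
  undo op 2 (in-shuffle, from bottom half): 80 ← 86
  undo op 1 (out-shuffle, from top half): 86 ← 43
So the card at position 25 came from original position 43.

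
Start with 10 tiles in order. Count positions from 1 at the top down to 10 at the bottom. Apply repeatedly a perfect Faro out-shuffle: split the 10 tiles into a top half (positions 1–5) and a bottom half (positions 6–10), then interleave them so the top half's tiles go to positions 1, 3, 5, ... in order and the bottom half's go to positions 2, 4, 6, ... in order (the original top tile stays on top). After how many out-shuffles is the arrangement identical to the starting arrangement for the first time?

The out-shuffle permutes the 10 positions with cycle lengths [1, 1, 2, 6].
Every tile is home exactly when every cycle has completed a whole number of laps, i.e. after lcm(1, 2, 6) = 6 out-shuffles.

6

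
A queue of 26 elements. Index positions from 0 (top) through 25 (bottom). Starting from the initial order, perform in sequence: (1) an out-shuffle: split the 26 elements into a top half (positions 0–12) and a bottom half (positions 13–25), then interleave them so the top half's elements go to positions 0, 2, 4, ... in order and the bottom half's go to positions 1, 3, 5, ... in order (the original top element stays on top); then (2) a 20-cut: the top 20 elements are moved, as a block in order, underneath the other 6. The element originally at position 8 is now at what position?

Track the element from position 8 forward through each operation:
  after op 1 (out-shuffle): 8 → 16
  after op 2 (cut 20): 16 → 22

22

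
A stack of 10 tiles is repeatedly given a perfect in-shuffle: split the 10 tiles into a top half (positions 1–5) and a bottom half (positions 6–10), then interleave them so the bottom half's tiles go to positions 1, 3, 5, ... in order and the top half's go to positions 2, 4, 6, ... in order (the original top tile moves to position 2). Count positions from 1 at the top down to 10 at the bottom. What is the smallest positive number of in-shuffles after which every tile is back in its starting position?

10

The in-shuffle permutes the 10 positions with cycle lengths [10].
Every tile is home exactly when every cycle has completed a whole number of laps, i.e. after lcm(10) = 10 in-shuffles.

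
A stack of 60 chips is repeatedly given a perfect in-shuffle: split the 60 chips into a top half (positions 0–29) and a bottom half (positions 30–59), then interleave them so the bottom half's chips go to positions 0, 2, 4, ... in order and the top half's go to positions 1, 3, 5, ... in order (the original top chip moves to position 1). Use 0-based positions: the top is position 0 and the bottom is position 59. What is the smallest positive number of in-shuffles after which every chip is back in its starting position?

The in-shuffle permutes the 60 positions with cycle lengths [60].
Every chip is home exactly when every cycle has completed a whole number of laps, i.e. after lcm(60) = 60 in-shuffles.

60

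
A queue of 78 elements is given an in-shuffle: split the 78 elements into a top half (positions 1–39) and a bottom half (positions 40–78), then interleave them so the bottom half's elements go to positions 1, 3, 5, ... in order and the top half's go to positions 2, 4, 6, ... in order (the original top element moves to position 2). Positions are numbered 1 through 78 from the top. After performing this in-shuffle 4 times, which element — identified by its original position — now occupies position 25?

Work backwards from position 25, undoing one in-shuffle at a time:
25 ← 52 ← 26 ← 13 ← 46
So the element now at position 25 started at position 46.

46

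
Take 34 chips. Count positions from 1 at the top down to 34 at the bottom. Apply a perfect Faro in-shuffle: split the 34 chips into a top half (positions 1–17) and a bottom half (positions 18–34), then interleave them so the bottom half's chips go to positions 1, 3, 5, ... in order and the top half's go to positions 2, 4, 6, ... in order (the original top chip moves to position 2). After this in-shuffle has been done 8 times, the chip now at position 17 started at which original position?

27

Work backwards from position 17, undoing one in-shuffle at a time:
17 ← 26 ← 13 ← 24 ← 12 ← 6 ← 3 ← 19 ← 27
So the chip now at position 17 started at position 27.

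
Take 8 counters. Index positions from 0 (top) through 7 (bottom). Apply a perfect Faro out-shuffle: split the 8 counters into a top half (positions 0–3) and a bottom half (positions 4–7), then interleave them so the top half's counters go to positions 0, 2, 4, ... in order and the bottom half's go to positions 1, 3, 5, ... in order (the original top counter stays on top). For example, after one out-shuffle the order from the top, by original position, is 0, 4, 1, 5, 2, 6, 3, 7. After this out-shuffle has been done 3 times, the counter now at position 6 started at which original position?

6

Work backwards from position 6, undoing one out-shuffle at a time:
6 ← 3 ← 5 ← 6
So the counter now at position 6 started at position 6.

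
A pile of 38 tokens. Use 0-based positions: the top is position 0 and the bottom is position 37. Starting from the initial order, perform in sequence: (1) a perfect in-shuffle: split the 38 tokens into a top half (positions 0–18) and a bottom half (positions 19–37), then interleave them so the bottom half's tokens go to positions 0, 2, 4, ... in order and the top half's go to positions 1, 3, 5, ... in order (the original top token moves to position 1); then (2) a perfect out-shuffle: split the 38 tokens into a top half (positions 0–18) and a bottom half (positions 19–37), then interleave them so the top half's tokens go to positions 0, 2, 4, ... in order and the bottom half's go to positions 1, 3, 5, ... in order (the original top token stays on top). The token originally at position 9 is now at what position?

Track the token from position 9 forward through each operation:
  after op 1 (in-shuffle): 9 → 19
  after op 2 (out-shuffle): 19 → 1

1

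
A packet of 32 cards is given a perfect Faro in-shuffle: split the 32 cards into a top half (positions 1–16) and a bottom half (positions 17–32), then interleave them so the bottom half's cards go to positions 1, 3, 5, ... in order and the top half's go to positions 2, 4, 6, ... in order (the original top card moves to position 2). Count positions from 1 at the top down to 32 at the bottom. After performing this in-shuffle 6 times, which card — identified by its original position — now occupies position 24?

Work backwards from position 24, undoing one in-shuffle at a time:
24 ← 12 ← 6 ← 3 ← 18 ← 9 ← 21
So the card now at position 24 started at position 21.

21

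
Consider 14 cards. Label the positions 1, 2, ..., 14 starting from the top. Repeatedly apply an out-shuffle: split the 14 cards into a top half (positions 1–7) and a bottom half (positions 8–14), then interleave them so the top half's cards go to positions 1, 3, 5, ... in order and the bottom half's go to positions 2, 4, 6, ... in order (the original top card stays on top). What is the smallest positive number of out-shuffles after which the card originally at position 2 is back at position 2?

12

Follow position 2 under repeated out-shuffles:
2 → 3 → 5 → 9 → 4 → 7 → 13 → 12 → 10 → 6 → 11 → 8 → 2
It first returns after 12 out-shuffles.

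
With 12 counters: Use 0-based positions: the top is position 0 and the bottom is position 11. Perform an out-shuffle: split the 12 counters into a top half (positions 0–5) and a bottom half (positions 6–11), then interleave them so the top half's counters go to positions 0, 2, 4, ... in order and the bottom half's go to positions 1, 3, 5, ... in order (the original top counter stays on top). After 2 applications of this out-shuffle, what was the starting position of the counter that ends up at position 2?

Work backwards from position 2, undoing one out-shuffle at a time:
2 ← 1 ← 6
So the counter now at position 2 started at position 6.

6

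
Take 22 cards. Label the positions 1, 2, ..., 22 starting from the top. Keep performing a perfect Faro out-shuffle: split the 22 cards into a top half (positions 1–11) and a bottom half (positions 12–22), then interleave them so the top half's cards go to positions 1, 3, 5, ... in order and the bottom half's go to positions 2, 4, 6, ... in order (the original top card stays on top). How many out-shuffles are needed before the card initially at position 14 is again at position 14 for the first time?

6

Follow position 14 under repeated out-shuffles:
14 → 6 → 11 → 21 → 20 → 18 → 14
It first returns after 6 out-shuffles.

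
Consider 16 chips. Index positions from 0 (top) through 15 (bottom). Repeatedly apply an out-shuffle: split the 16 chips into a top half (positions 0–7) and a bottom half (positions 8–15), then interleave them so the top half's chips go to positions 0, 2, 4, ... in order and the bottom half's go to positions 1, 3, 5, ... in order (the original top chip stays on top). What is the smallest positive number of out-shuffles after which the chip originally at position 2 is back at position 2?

Follow position 2 under repeated out-shuffles:
2 → 4 → 8 → 1 → 2
It first returns after 4 out-shuffles.

4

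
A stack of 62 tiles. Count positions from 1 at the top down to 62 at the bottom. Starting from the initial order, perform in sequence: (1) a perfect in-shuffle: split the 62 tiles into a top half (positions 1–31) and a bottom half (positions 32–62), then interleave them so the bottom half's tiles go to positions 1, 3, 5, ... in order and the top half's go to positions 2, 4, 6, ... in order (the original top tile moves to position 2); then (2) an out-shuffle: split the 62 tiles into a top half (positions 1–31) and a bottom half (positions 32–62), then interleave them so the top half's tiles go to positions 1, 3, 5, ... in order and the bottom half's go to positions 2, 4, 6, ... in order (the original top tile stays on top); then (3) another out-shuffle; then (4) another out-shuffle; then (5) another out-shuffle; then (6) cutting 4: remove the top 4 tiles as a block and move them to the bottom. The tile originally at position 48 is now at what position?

Track the tile from position 48 forward through each operation:
  after op 1 (in-shuffle): 48 → 33
  after op 2 (out-shuffle): 33 → 4
  after op 3 (out-shuffle): 4 → 7
  after op 4 (out-shuffle): 7 → 13
  after op 5 (out-shuffle): 13 → 25
  after op 6 (cut 4): 25 → 21

21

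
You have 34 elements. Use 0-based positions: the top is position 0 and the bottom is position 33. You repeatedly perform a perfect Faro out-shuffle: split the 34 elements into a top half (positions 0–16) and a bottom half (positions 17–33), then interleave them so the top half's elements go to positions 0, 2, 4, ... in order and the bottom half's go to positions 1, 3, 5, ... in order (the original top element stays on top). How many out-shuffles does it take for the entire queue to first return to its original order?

10

The out-shuffle permutes the 34 positions with cycle lengths [1, 1, 2, 10, 10, 10].
Every element is home exactly when every cycle has completed a whole number of laps, i.e. after lcm(1, 2, 10) = 10 out-shuffles.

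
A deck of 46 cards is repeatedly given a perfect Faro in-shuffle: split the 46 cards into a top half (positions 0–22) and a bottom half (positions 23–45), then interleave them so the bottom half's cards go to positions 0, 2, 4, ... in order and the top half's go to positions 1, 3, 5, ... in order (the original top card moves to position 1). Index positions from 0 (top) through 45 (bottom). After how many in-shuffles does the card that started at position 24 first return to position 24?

Follow position 24 under repeated in-shuffles:
24 → 2 → 5 → 11 → 23 → 0 → 1 → 3 → ... → 24 (length 23)
It first returns after 23 in-shuffles.

23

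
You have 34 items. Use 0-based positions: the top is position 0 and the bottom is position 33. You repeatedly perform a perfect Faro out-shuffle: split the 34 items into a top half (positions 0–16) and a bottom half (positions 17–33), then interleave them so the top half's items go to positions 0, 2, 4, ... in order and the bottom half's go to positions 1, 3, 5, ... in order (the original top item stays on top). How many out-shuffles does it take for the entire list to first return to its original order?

The out-shuffle permutes the 34 positions with cycle lengths [1, 1, 2, 10, 10, 10].
Every item is home exactly when every cycle has completed a whole number of laps, i.e. after lcm(1, 2, 10) = 10 out-shuffles.

10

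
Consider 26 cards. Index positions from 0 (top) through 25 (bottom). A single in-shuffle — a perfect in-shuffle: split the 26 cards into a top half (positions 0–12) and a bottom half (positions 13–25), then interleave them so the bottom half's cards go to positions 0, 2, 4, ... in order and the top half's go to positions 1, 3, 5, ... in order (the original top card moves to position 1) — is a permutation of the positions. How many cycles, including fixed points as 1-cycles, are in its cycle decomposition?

Trace each unvisited position around until it returns:
(0 1 3 7 15 4 ... len 18) (2 5 11 23 20 14) (8 17)
3 cycles in total.

3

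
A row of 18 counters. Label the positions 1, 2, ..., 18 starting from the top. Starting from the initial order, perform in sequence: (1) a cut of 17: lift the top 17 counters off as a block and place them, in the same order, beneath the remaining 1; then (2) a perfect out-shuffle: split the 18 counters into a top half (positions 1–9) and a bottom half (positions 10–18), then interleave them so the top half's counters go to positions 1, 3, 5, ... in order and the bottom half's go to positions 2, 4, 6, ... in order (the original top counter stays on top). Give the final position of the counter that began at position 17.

18

Track the counter from position 17 forward through each operation:
  after op 1 (cut 17): 17 → 18
  after op 2 (out-shuffle): 18 → 18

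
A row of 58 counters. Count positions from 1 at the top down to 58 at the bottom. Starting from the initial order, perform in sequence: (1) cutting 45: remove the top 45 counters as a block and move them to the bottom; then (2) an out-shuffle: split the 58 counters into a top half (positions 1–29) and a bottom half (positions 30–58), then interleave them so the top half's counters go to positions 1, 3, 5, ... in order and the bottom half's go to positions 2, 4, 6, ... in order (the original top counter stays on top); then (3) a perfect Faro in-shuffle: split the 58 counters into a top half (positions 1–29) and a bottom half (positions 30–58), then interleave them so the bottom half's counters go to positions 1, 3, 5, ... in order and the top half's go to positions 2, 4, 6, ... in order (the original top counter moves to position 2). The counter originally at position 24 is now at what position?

32

Track the counter from position 24 forward through each operation:
  after op 1 (cut 45): 24 → 37
  after op 2 (out-shuffle): 37 → 16
  after op 3 (in-shuffle): 16 → 32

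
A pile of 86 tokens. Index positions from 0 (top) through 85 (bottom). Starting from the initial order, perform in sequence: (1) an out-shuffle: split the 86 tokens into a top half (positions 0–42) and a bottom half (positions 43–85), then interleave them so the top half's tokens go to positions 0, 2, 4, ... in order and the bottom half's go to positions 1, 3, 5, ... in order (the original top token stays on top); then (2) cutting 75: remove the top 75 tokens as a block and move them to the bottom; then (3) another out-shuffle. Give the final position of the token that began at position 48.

44

Track the token from position 48 forward through each operation:
  after op 1 (out-shuffle): 48 → 11
  after op 2 (cut 75): 11 → 22
  after op 3 (out-shuffle): 22 → 44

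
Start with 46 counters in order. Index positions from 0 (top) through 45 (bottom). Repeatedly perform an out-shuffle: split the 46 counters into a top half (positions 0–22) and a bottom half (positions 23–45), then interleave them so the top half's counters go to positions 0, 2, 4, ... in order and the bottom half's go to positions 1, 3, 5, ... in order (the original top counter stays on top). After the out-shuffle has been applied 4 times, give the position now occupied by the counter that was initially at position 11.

Track the counter's position through each out-shuffle:
11 → 22 → 44 → 43 → 41

41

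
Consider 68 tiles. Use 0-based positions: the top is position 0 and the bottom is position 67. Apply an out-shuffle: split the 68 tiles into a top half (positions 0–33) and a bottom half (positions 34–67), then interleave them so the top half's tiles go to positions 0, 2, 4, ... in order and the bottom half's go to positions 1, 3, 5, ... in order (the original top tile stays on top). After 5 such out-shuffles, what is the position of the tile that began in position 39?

42

Track the tile's position through each out-shuffle:
39 → 11 → 22 → 44 → 21 → 42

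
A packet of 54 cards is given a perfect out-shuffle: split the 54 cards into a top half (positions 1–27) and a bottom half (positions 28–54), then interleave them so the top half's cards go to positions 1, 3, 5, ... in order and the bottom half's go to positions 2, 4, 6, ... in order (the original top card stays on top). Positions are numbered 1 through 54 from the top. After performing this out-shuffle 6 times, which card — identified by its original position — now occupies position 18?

Work backwards from position 18, undoing one out-shuffle at a time:
18 ← 36 ← 45 ← 23 ← 12 ← 33 ← 17
So the card now at position 18 started at position 17.

17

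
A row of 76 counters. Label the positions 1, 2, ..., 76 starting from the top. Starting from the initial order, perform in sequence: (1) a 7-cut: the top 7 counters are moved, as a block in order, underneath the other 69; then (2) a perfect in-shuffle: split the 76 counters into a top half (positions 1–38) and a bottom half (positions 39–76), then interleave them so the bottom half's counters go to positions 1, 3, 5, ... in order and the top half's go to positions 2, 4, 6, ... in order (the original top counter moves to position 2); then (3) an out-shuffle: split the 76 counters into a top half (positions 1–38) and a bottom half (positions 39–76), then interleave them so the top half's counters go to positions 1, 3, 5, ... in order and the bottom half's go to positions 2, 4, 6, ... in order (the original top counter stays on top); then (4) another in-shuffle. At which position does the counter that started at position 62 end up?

Track the counter from position 62 forward through each operation:
  after op 1 (cut 7): 62 → 55
  after op 2 (in-shuffle): 55 → 33
  after op 3 (out-shuffle): 33 → 65
  after op 4 (in-shuffle): 65 → 53

53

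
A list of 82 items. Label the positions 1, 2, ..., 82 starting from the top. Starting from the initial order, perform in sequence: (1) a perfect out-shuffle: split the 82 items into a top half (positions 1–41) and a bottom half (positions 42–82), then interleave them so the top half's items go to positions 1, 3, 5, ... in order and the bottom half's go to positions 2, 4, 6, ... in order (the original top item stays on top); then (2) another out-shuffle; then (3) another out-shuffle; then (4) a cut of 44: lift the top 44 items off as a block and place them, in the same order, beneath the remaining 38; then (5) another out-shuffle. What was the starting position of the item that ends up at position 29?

69

Undo the operations in reverse order, starting from position 29:
  undo op 5 (out-shuffle, from top half): 29 ← 15
  undo op 4 (cut 44): 15 ← 59
  undo op 3 (out-shuffle, from top half): 59 ← 30
  undo op 2 (out-shuffle, from bottom half): 30 ← 56
  undo op 1 (out-shuffle, from bottom half): 56 ← 69
So the item at position 29 came from original position 69.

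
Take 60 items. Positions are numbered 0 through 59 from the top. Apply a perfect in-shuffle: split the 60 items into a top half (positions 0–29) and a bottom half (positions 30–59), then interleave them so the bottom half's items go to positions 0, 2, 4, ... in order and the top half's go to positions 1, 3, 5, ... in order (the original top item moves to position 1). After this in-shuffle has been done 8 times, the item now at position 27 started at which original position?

42

Work backwards from position 27, undoing one in-shuffle at a time:
27 ← 13 ← 6 ← 33 ← 16 ← 38 ← 49 ← 24 ← 42
So the item now at position 27 started at position 42.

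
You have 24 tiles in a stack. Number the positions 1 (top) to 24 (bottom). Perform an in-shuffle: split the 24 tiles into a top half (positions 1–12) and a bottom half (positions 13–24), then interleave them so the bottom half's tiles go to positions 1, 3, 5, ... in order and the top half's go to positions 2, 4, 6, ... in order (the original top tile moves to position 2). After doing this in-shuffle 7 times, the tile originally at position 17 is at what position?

Track the tile's position through each in-shuffle:
17 → 9 → 18 → 11 → 22 → 19 → 13 → 1

1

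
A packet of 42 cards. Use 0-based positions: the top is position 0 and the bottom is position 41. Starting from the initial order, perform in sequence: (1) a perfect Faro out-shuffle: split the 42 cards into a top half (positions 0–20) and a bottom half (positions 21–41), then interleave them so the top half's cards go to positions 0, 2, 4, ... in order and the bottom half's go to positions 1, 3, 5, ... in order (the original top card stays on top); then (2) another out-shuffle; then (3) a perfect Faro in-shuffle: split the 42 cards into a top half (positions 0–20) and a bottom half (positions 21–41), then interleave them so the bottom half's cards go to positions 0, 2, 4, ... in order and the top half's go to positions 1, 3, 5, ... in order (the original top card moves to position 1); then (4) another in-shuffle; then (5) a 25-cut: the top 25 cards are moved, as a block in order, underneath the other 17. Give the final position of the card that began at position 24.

33

Track the card from position 24 forward through each operation:
  after op 1 (out-shuffle): 24 → 7
  after op 2 (out-shuffle): 7 → 14
  after op 3 (in-shuffle): 14 → 29
  after op 4 (in-shuffle): 29 → 16
  after op 5 (cut 25): 16 → 33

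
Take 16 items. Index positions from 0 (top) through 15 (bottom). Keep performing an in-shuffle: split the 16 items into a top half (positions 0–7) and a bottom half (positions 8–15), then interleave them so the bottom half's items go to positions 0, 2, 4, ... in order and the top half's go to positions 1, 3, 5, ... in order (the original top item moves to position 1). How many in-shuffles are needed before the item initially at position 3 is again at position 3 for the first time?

8

Follow position 3 under repeated in-shuffles:
3 → 7 → 15 → 14 → 12 → 8 → 0 → 1 → 3
It first returns after 8 in-shuffles.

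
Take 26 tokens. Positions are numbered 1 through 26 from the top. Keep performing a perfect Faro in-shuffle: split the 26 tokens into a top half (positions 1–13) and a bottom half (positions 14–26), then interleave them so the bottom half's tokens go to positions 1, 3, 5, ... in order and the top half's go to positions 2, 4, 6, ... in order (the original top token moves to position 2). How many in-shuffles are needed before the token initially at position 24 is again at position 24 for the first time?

Follow position 24 under repeated in-shuffles:
24 → 21 → 15 → 3 → 6 → 12 → 24
It first returns after 6 in-shuffles.

6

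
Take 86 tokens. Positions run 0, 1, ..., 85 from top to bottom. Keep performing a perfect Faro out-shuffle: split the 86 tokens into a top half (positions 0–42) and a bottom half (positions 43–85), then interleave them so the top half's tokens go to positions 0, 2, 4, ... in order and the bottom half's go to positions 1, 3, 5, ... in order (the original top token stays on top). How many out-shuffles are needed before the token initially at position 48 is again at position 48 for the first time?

Follow position 48 under repeated out-shuffles:
48 → 11 → 22 → 44 → 3 → 6 → 12 → 24 → 48
It first returns after 8 out-shuffles.

8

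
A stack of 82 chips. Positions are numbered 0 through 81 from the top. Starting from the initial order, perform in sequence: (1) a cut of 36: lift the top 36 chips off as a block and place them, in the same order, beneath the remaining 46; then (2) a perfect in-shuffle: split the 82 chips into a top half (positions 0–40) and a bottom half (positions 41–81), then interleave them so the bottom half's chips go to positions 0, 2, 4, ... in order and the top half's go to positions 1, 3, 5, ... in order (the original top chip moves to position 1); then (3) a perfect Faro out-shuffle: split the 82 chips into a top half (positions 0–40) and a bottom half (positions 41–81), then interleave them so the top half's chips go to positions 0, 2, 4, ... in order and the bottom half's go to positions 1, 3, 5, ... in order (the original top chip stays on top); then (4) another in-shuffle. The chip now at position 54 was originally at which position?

Undo the operations in reverse order, starting from position 54:
  undo op 4 (in-shuffle, from bottom half): 54 ← 68
  undo op 3 (out-shuffle, from top half): 68 ← 34
  undo op 2 (in-shuffle, from bottom half): 34 ← 58
  undo op 1 (cut 36): 58 ← 12
So the chip at position 54 came from original position 12.

12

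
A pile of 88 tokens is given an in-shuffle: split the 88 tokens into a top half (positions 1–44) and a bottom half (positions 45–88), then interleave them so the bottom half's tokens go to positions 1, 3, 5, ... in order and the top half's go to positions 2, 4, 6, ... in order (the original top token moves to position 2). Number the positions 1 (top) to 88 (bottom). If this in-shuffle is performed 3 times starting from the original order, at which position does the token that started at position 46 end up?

12

Track the token's position through each in-shuffle:
46 → 3 → 6 → 12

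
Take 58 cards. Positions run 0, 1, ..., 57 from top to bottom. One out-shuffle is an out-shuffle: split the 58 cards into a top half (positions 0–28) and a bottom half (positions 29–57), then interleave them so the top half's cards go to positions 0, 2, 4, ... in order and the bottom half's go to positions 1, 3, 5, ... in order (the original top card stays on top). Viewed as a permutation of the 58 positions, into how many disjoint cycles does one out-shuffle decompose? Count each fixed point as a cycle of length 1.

Trace each unvisited position around until it returns:
(0) (1 2 4 8 16 32 ... len 18) (3 6 12 24 48 39 ... len 18) (5 10 20 40 23 46 ... len 18) (19 38) (57)
6 cycles in total.

6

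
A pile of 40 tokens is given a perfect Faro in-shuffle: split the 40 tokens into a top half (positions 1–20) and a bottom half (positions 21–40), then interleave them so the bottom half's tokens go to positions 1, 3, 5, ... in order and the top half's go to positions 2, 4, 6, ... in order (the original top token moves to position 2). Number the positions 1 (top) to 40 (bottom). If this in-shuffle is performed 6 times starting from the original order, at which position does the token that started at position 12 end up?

Track the token's position through each in-shuffle:
12 → 24 → 7 → 14 → 28 → 15 → 30

30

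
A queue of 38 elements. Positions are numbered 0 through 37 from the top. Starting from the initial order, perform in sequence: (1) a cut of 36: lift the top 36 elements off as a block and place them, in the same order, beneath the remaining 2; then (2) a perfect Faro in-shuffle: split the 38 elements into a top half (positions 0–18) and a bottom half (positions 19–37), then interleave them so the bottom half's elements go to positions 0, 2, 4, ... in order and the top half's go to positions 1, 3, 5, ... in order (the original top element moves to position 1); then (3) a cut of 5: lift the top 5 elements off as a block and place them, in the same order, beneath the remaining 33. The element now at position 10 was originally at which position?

Undo the operations in reverse order, starting from position 10:
  undo op 3 (cut 5): 10 ← 15
  undo op 2 (in-shuffle, from top half): 15 ← 7
  undo op 1 (cut 36): 7 ← 5
So the element at position 10 came from original position 5.

5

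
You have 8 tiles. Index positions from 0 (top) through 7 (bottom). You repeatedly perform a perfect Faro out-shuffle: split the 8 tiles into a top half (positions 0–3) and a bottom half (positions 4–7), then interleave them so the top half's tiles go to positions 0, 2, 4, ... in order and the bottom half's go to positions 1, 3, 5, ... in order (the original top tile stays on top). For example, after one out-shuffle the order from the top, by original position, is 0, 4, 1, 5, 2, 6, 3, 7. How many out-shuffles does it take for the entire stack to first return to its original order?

The out-shuffle permutes the 8 positions with cycle lengths [1, 1, 3, 3].
Every tile is home exactly when every cycle has completed a whole number of laps, i.e. after lcm(1, 3) = 3 out-shuffles.

3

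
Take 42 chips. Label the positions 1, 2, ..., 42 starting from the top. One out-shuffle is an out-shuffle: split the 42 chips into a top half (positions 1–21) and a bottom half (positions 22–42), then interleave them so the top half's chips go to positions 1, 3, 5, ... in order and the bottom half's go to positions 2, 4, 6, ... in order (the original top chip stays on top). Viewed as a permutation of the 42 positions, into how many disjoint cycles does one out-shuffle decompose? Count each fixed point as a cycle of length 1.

Trace each unvisited position around until it returns:
(1) (2 3 5 9 17 33 ... len 20) (4 7 13 25 8 15 ... len 20) (42)
4 cycles in total.

4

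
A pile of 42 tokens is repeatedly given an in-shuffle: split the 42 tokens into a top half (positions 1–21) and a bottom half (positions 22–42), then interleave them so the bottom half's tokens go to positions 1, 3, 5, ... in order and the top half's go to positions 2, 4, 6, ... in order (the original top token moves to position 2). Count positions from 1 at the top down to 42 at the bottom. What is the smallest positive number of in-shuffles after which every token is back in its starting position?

The in-shuffle permutes the 42 positions with cycle lengths [14, 14, 14].
Every token is home exactly when every cycle has completed a whole number of laps, i.e. after lcm(14) = 14 in-shuffles.

14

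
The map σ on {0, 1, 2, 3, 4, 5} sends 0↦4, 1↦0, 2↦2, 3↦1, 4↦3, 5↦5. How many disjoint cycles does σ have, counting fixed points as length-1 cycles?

Cycle decomposition: (0 4 3 1) (2) (5).
3 cycles.

3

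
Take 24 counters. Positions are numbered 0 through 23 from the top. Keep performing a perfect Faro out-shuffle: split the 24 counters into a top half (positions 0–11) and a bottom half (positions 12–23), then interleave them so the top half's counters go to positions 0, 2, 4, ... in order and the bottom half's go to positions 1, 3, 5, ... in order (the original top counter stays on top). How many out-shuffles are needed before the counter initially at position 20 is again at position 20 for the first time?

Follow position 20 under repeated out-shuffles:
20 → 17 → 11 → 22 → 21 → 19 → 15 → 7 → 14 → 5 → 10 → 20
It first returns after 11 out-shuffles.

11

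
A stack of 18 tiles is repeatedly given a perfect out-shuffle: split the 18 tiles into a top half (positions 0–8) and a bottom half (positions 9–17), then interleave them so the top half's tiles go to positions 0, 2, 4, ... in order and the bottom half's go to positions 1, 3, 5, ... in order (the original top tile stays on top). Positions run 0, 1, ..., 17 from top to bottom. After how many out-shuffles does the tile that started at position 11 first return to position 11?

8

Follow position 11 under repeated out-shuffles:
11 → 5 → 10 → 3 → 6 → 12 → 7 → 14 → 11
It first returns after 8 out-shuffles.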